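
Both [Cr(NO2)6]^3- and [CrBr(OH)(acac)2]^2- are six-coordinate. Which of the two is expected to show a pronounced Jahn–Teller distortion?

[Cr(NO2)6]^3-: Ligand charges: each nitro (N-bound nitrite) is −1. With an overall charge of −3 the chromium centre must be in the +3 oxidation state. Chromium is a group-6 element; Cr(III) is therefore d³. The d³ configuration leaves the e_g set evenly filled (or empty) — no strong Jahn–Teller driving force.
[CrBr(OH)(acac)2]^2-: Each bromide is −1; each hydroxide is −1; each acetylacetonate is −1; balancing the −2 overall charge requires Cr(II). Chromium is a group-6 element; Cr(II) is therefore d⁴. Acetylacetonate, bromide, and hydroxide are weak-field ligands for a first-row metal, so the complex is high-spin. The t₂g³e_g¹ (high-spin) configuration has an unevenly filled e_g set; the Jahn–Teller theorem predicts a tetragonal distortion (typically axial elongation) to lift the degeneracy.

[CrBr(OH)(acac)2]^2-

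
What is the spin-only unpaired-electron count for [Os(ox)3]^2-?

Summing ligand charges against the −2 overall charge gives an oxidation state of +4 for osmium.
Osmium is a group-8 element; Os(IV) is therefore d⁴.
Counting donor atoms: 3×oxalate (bidentate) → 6 donors. Coordination number = 6.
The spin state decides the count: a 5d ion has a large Δₒ and is invariably low-spin.
An octahedral low-spin d⁴ ion is t₂g⁴e_g⁰, giving 2 unpaired electrons.

2 unpaired electrons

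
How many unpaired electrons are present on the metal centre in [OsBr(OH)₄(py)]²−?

Summing ligand charges against the −2 overall charge gives an oxidation state of +3 for osmium.
Group 8 minus oxidation state 3 gives a d⁵ configuration.
The spin state decides the count: a 5d ion has a large Δₒ and is invariably low-spin.
An octahedral low-spin d⁵ ion is t₂g⁵e_g⁰, giving 1 unpaired electron.

1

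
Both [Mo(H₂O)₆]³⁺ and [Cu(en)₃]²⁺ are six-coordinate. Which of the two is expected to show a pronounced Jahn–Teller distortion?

[Cu(en)₃]²⁺

[Mo(H₂O)₆]³⁺: Ligand charges: water is neutral. With an overall charge of +3 the molybdenum centre must be in the +3 oxidation state. Mo sits in group 6, so the d-electron count is 6 − 3 = 3. The d³ configuration leaves the e_g set evenly filled (or empty) — no strong Jahn–Teller driving force.
[Cu(en)₃]²⁺: Summing ligand charges against the +2 overall charge gives an oxidation state of +2 for copper. Cu sits in group 11, so the d-electron count is 11 − 2 = 9. The t₂g⁶e_g³ configuration has an unevenly filled e_g set; the Jahn–Teller theorem predicts a tetragonal distortion (typically axial elongation) to lift the degeneracy.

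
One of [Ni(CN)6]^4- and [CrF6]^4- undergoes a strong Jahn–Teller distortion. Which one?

[Ni(CN)6]^4-: Ligand charges: each cyanide is −1. With an overall charge of −4 the nickel centre must be in the +2 oxidation state. Ni sits in group 10, so the d-electron count is 10 − 2 = 8. The d⁸ configuration leaves the e_g set evenly filled (or empty) — no strong Jahn–Teller driving force.
[CrF6]^4-: Each fluoride is −1; balancing the −4 overall charge requires Cr(II). Group 6 minus oxidation state 2 gives a d⁴ configuration. Fluoride is a weak-field ligand for a first-row metal, so the complex is high-spin. The t₂g³e_g¹ (high-spin) configuration has an unevenly filled e_g set; the Jahn–Teller theorem predicts a tetragonal distortion (typically axial elongation) to lift the degeneracy.

[CrF6]^4-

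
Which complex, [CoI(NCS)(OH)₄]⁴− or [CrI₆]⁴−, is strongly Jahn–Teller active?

[CrI₆]⁴−

[CoI(NCS)(OH)₄]⁴−: Ligand charges: each iodide is −1; each isothiocyanate is −1; each hydroxide is −1. With an overall charge of −4 the cobalt centre must be in the +2 oxidation state. Cobalt is a group-9 element; Co(II) is therefore d⁷. Hydroxide, iodide, and isothiocyanate are weak-field ligands for a first-row metal, so the complex is high-spin. The d⁷ configuration leaves the e_g set evenly filled (or empty) — no strong Jahn–Teller driving force.
[CrI₆]⁴−: Ligand charges: each iodide is −1. With an overall charge of −4 the chromium centre must be in the +2 oxidation state. Group 6 minus oxidation state 2 gives a d⁴ configuration. Iodide is a weak-field ligand for a first-row metal, so the complex is high-spin. The t₂g³e_g¹ (high-spin) configuration has an unevenly filled e_g set; the Jahn–Teller theorem predicts a tetragonal distortion (typically axial elongation) to lift the degeneracy.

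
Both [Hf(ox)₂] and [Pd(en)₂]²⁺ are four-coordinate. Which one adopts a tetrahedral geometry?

[Hf(ox)₂]

For [Hf(ox)₂]: Each oxalate is −2; balancing the 0 overall charge requires Hf(IV). Group 4 minus oxidation state 4 gives a d⁰ configuration. A d⁰ ion has no crystal-field stabilisation preference between square planar and tetrahedral, so four ligands adopt the sterically favoured tetrahedral geometry. → tetrahedral.
For [Pd(en)₂]²⁺: Ligand charges: ethylenediamine is neutral. With an overall charge of +2 the palladium centre must be in the +2 oxidation state. Palladium is a group-10 element; Pd(II) is therefore d⁸. A 4d d⁸ ion has a large crystal-field splitting; square planar leaves the high-energy d_{x²−y²} orbital empty and maximises CFSE. → square planar.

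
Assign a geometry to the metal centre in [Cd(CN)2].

Each cyanide is −1; balancing the 0 overall charge requires Cd(II).
Cd sits in group 12, so the d-electron count is 12 − 2 = 10.
With 2 monodentate ligands the coordination number is 2.
A d¹⁰ ion with only two ligands adopts a linear arrangement (sp hybridisation; no CFSE preference).

linear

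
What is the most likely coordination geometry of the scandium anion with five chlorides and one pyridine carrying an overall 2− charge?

octahedral

Each chloride is −1; pyridine is neutral; balancing the −2 overall charge requires Sc(III).
Scandium is a group-3 element; Sc(III) is therefore d⁰.
Coordination number: 6.
Six donors around a single metal centre give an octahedral coordination sphere.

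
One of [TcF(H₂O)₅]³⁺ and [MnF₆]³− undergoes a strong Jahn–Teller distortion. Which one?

[MnF₆]³−

[TcF(H₂O)₅]³⁺: Ligand charges: each fluoride is −1; water is neutral. With an overall charge of +3 the technetium centre must be in the +4 oxidation state. Tc sits in group 7, so the d-electron count is 7 − 4 = 3. The d³ configuration leaves the e_g set evenly filled (or empty) — no strong Jahn–Teller driving force.
[MnF₆]³−: Ligand charges: each fluoride is −1. With an overall charge of −3 the manganese centre must be in the +3 oxidation state. Mn sits in group 7, so the d-electron count is 7 − 3 = 4. Fluoride is a weak-field ligand for a first-row metal, so the complex is high-spin. The t₂g³e_g¹ (high-spin) configuration has an unevenly filled e_g set; the Jahn–Teller theorem predicts a tetragonal distortion (typically axial elongation) to lift the degeneracy.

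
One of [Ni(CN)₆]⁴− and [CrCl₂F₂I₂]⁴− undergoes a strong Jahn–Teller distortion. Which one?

[CrCl₂F₂I₂]⁴−

[Ni(CN)₆]⁴−: Each cyanide is −1; balancing the −4 overall charge requires Ni(II). Ni sits in group 10, so the d-electron count is 10 − 2 = 8. The d⁸ configuration leaves the e_g set evenly filled (or empty) — no strong Jahn–Teller driving force.
[CrCl₂F₂I₂]⁴−: Summing ligand charges against the −4 overall charge gives an oxidation state of +2 for chromium. Chromium is a group-6 element; Cr(II) is therefore d⁴. Chloride, fluoride, and iodide are weak-field ligands for a first-row metal, so the complex is high-spin. The t₂g³e_g¹ (high-spin) configuration has an unevenly filled e_g set; the Jahn–Teller theorem predicts a tetragonal distortion (typically axial elongation) to lift the degeneracy.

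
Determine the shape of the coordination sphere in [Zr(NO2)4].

Each nitro (N-bound nitrite) is −1; balancing the 0 overall charge requires Zr(IV).
Group 4 minus oxidation state 4 gives a d⁰ configuration.
Coordination number: 4.
A d⁰ ion has no crystal-field stabilisation preference between square planar and tetrahedral, so four ligands adopt the sterically favoured tetrahedral geometry.

tetrahedral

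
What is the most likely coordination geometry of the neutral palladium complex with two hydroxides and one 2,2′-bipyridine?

Ligand charges: each hydroxide is −1; 2,2′-bipyridine is neutral. With an overall charge of 0 the palladium centre must be in the +2 oxidation state.
Palladium is a group-10 element; Pd(II) is therefore d⁸.
Counting donor atoms: 2×hydroxide (monodentate) → 2 donors; 1×2,2′-bipyridine (bidentate) → 2 donors. Coordination number = 4.
A 4d d⁸ ion has a large crystal-field splitting; square planar leaves the high-energy d_{x²−y²} orbital empty and maximises CFSE.

square planar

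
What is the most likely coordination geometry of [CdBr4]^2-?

tetrahedral

Each bromide is −1; balancing the −2 overall charge requires Cd(II).
Cadmium is a group-12 element; Cd(II) is therefore d¹⁰.
With 4 monodentate ligands the coordination number is 4.
A d¹⁰ ion has no crystal-field stabilisation preference between square planar and tetrahedral, so four ligands adopt the sterically favoured tetrahedral geometry.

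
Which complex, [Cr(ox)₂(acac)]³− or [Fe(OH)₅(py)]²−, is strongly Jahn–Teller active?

[Cr(ox)₂(acac)]³−: Summing ligand charges against the −3 overall charge gives an oxidation state of +2 for chromium. Chromium is a group-6 element; Cr(II) is therefore d⁴. Acetylacetonate and oxalate are weak-field ligands for a first-row metal, so the complex is high-spin. The t₂g³e_g¹ (high-spin) configuration has an unevenly filled e_g set; the Jahn–Teller theorem predicts a tetragonal distortion (typically axial elongation) to lift the degeneracy.
[Fe(OH)₅(py)]²−: Each hydroxide is −1; pyridine is neutral; balancing the −2 overall charge requires Fe(III). Iron is a group-8 element; Fe(III) is therefore d⁵. Hydroxide is a weak-field ligand for a first-row metal, so the complex is high-spin. The d⁵ configuration leaves the e_g set evenly filled (or empty) — no strong Jahn–Teller driving force.

[Cr(ox)₂(acac)]³−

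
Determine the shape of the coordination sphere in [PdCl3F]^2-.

Ligand charges: each chloride is −1; each fluoride is −1. With an overall charge of −2 the palladium centre must be in the +2 oxidation state.
Palladium is a group-10 element; Pd(II) is therefore d⁸.
Coordination number: 4.
A 4d d⁸ ion has a large crystal-field splitting; square planar leaves the high-energy d_{x²−y²} orbital empty and maximises CFSE.

square planar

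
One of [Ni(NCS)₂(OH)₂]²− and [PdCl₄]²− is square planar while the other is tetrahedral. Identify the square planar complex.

[PdCl₄]²−

For [Ni(NCS)₂(OH)₂]²−: Ligand charges: each isothiocyanate is −1; each hydroxide is −1. With an overall charge of −2 the nickel centre must be in the +2 oxidation state. Nickel is a group-10 element; Ni(II) is therefore d⁸. Hydroxide and isothiocyanate are weak-field ligands. With weak-field ligands the CFSE gain from square planar is small, so a 3d d⁸ ion takes the sterically preferred tetrahedral geometry. → tetrahedral.
For [PdCl₄]²−: Ligand charges: each chloride is −1. With an overall charge of −2 the palladium centre must be in the +2 oxidation state. Palladium is a group-10 element; Pd(II) is therefore d⁸. A 4d d⁸ ion has a large crystal-field splitting; square planar leaves the high-energy d_{x²−y²} orbital empty and maximises CFSE. → square planar.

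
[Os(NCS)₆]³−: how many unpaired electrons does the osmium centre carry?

1 unpaired electron

Summing ligand charges against the −3 overall charge gives an oxidation state of +3 for osmium.
Group 8 minus oxidation state 3 gives a d⁵ configuration.
The spin state decides the count: a 5d ion has a large Δₒ and is invariably low-spin.
An octahedral low-spin d⁵ ion is t₂g⁵e_g⁰, giving 1 unpaired electron.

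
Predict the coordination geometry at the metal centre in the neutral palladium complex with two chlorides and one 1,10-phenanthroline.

square planar

Ligand charges: each chloride is −1; 1,10-phenanthroline is neutral. With an overall charge of 0 the palladium centre must be in the +2 oxidation state.
Palladium is a group-10 element; Pd(II) is therefore d⁸.
Counting donor atoms: 2×chloride (monodentate) → 2 donors; 1×1,10-phenanthroline (bidentate) → 2 donors. Coordination number = 4.
A 4d d⁸ ion has a large crystal-field splitting; square planar leaves the high-energy d_{x²−y²} orbital empty and maximises CFSE.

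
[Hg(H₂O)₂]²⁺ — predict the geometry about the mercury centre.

linear

Summing ligand charges against the +2 overall charge gives an oxidation state of +2 for mercury.
Group 12 minus oxidation state 2 gives a d¹⁰ configuration.
With 2 monodentate ligands the coordination number is 2.
A d¹⁰ ion with only two ligands adopts a linear arrangement (sp hybridisation; no CFSE preference).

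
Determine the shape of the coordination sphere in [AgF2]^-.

Ligand charges: each fluoride is −1. With an overall charge of −1 the silver centre must be in the +1 oxidation state.
Ag sits in group 11, so the d-electron count is 11 − 1 = 10.
Coordination number: 2.
A d¹⁰ ion with only two ligands adopts a linear arrangement (sp hybridisation; no CFSE preference).

linear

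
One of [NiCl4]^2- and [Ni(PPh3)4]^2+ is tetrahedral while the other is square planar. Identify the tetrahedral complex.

[NiCl4]^2-

For [NiCl4]^2-: Summing ligand charges against the −2 overall charge gives an oxidation state of +2 for nickel. Group 10 minus oxidation state 2 gives a d⁸ configuration. Chloride is a weak-field ligand. With weak-field ligands the CFSE gain from square planar is small, so a 3d d⁸ ion takes the sterically preferred tetrahedral geometry. → tetrahedral.
For [Ni(PPh3)4]^2+: Ligand charges: triphenylphosphine is neutral. With an overall charge of +2 the nickel centre must be in the +2 oxidation state. Group 10 minus oxidation state 2 gives a d⁸ configuration. Triphenylphosphine is a strong-field ligand (high in the spectrochemical series). A 3d d⁸ ion with strong-field ligands gains enough CFSE to favour square planar over tetrahedral. → square planar.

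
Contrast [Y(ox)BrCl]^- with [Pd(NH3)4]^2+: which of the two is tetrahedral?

[Y(ox)BrCl]^-

For [Y(ox)BrCl]^-: Summing ligand charges against the −1 overall charge gives an oxidation state of +3 for yttrium. Y sits in group 3, so the d-electron count is 3 − 3 = 0. A d⁰ ion has no crystal-field stabilisation preference between square planar and tetrahedral, so four ligands adopt the sterically favoured tetrahedral geometry. → tetrahedral.
For [Pd(NH3)4]^2+: Summing ligand charges against the +2 overall charge gives an oxidation state of +2 for palladium. Palladium is a group-10 element; Pd(II) is therefore d⁸. A 4d d⁸ ion has a large crystal-field splitting; square planar leaves the high-energy d_{x²−y²} orbital empty and maximises CFSE. → square planar.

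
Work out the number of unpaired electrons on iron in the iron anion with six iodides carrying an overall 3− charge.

5 unpaired electrons

Ligand charges: each iodide is −1. With an overall charge of −3 the iron centre must be in the +3 oxidation state.
Iron is a group-8 element; Fe(III) is therefore d⁵.
The spin state decides the count: Iodide is a weak-field ligand for a first-row metal, so the complex is high-spin.
An octahedral high-spin d⁵ ion is t₂g³e_g², giving 5 unpaired electrons.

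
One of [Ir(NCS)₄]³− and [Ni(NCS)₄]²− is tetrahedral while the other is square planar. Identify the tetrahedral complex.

[Ni(NCS)₄]²−

For [Ir(NCS)₄]³−: Ligand charges: each isothiocyanate is −1. With an overall charge of −3 the iridium centre must be in the +1 oxidation state. Ir sits in group 9, so the d-electron count is 9 − 1 = 8. A 5d d⁸ ion has a large crystal-field splitting; square planar leaves the high-energy d_{x²−y²} orbital empty and maximises CFSE. → square planar.
For [Ni(NCS)₄]²−: Summing ligand charges against the −2 overall charge gives an oxidation state of +2 for nickel. Group 10 minus oxidation state 2 gives a d⁸ configuration. Isothiocyanate is a weak-field ligand. With weak-field ligands the CFSE gain from square planar is small, so a 3d d⁸ ion takes the sterically preferred tetrahedral geometry. → tetrahedral.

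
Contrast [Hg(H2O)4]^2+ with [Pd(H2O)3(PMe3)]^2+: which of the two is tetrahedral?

For [Hg(H2O)4]^2+: Water is neutral; balancing the +2 overall charge requires Hg(II). Hg sits in group 12, so the d-electron count is 12 − 2 = 10. A d¹⁰ ion has no crystal-field stabilisation preference between square planar and tetrahedral, so four ligands adopt the sterically favoured tetrahedral geometry. → tetrahedral.
For [Pd(H2O)3(PMe3)]^2+: Water is neutral; trimethylphosphine is neutral; balancing the +2 overall charge requires Pd(II). Group 10 minus oxidation state 2 gives a d⁸ configuration. A 4d d⁸ ion has a large crystal-field splitting; square planar leaves the high-energy d_{x²−y²} orbital empty and maximises CFSE. → square planar.

[Hg(H2O)4]^2+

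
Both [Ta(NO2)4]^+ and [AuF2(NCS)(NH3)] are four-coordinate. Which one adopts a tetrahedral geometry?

For [Ta(NO2)4]^+: Ligand charges: each nitro (N-bound nitrite) is −1. With an overall charge of +1 the tantalum centre must be in the +5 oxidation state. Tantalum is a group-5 element; Ta(V) is therefore d⁰. A d⁰ ion has no crystal-field stabilisation preference between square planar and tetrahedral, so four ligands adopt the sterically favoured tetrahedral geometry. → tetrahedral.
For [AuF2(NCS)(NH3)]: Summing ligand charges against the 0 overall charge gives an oxidation state of +3 for gold. Gold is a group-11 element; Au(III) is therefore d⁸. A 5d d⁸ ion has a large crystal-field splitting; square planar leaves the high-energy d_{x²−y²} orbital empty and maximises CFSE. → square planar.

[Ta(NO2)4]^+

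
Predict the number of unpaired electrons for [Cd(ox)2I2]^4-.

0 unpaired electrons

Summing ligand charges against the −4 overall charge gives an oxidation state of +2 for cadmium.
Cd sits in group 12, so the d-electron count is 12 − 2 = 10.
Counting donor atoms: 2×oxalate (bidentate) → 4 donors; 2×iodide (monodentate) → 2 donors. Coordination number = 6.
In an octahedral field the d¹⁰ configuration is t₂g⁶e_g⁴, giving 0 unpaired electrons.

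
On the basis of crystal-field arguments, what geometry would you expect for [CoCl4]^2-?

tetrahedral

Ligand charges: each chloride is −1. With an overall charge of −2 the cobalt centre must be in the +2 oxidation state.
Co sits in group 9, so the d-electron count is 9 − 2 = 7.
Coordination number: 4.
Chloride is a weak-field ligand.
For a high-spin 3d d⁷ ion with weak-field ligands the small Δₜ gives little square-planar CFSE advantage, so four ligands adopt the sterically favoured tetrahedral geometry.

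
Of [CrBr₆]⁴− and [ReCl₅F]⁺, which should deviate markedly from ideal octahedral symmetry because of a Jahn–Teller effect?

[CrBr₆]⁴−: Ligand charges: each bromide is −1. With an overall charge of −4 the chromium centre must be in the +2 oxidation state. Cr sits in group 6, so the d-electron count is 6 − 2 = 4. Bromide is a weak-field ligand for a first-row metal, so the complex is high-spin. The t₂g³e_g¹ (high-spin) configuration has an unevenly filled e_g set; the Jahn–Teller theorem predicts a tetragonal distortion (typically axial elongation) to lift the degeneracy.
[ReCl₅F]⁺: Each chloride is −1; each fluoride is −1; balancing the +1 overall charge requires Re(VII). Rhenium is a group-7 element; Re(VII) is therefore d⁰. The d⁰ configuration leaves the e_g set evenly filled (or empty) — no strong Jahn–Teller driving force.

[CrBr₆]⁴−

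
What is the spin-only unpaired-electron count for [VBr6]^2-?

1 unpaired electron

Summing ligand charges against the −2 overall charge gives an oxidation state of +4 for vanadium.
Group 5 minus oxidation state 4 gives a d¹ configuration.
In an octahedral field the d¹ configuration is t₂g¹e_g⁰ (only one arrangement possible), giving 1 unpaired electron.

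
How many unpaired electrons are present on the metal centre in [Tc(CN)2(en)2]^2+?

3 unpaired electrons

Summing ligand charges against the +2 overall charge gives an oxidation state of +4 for technetium.
Tc sits in group 7, so the d-electron count is 7 − 4 = 3.
Counting donor atoms: 2×cyanide (monodentate) → 2 donors; 2×ethylenediamine (bidentate) → 4 donors. Coordination number = 6.
In an octahedral field the d³ configuration is t₂g³e_g⁰ (only one arrangement possible), giving 3 unpaired electrons.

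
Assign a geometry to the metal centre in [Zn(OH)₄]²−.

tetrahedral

Each hydroxide is −1; balancing the −2 overall charge requires Zn(II).
Zinc is a group-12 element; Zn(II) is therefore d¹⁰.
Coordination number: 4.
A d¹⁰ ion has no crystal-field stabilisation preference between square planar and tetrahedral, so four ligands adopt the sterically favoured tetrahedral geometry.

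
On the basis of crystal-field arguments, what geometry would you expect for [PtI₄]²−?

square planar

Ligand charges: each iodide is −1. With an overall charge of −2 the platinum centre must be in the +2 oxidation state.
Platinum is a group-10 element; Pt(II) is therefore d⁸.
Coordination number: 4.
A 5d d⁸ ion has a large crystal-field splitting; square planar leaves the high-energy d_{x²−y²} orbital empty and maximises CFSE.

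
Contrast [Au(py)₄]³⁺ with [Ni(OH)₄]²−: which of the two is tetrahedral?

[Ni(OH)₄]²−

For [Au(py)₄]³⁺: Pyridine is neutral; balancing the +3 overall charge requires Au(III). Group 11 minus oxidation state 3 gives a d⁸ configuration. A 5d d⁸ ion has a large crystal-field splitting; square planar leaves the high-energy d_{x²−y²} orbital empty and maximises CFSE. → square planar.
For [Ni(OH)₄]²−: Each hydroxide is −1; balancing the −2 overall charge requires Ni(II). Ni sits in group 10, so the d-electron count is 10 − 2 = 8. Hydroxide is a weak-field ligand. With weak-field ligands the CFSE gain from square planar is small, so a 3d d⁸ ion takes the sterically preferred tetrahedral geometry. → tetrahedral.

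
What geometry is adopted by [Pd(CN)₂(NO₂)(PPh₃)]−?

square planar

Each cyanide is −1; each nitro (N-bound nitrite) is −1; triphenylphosphine is neutral; balancing the −1 overall charge requires Pd(II).
Pd sits in group 10, so the d-electron count is 10 − 2 = 8.
With 4 monodentate ligands the coordination number is 4.
A 4d d⁸ ion has a large crystal-field splitting; square planar leaves the high-energy d_{x²−y²} orbital empty and maximises CFSE.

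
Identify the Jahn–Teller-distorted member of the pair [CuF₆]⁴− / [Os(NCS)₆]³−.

[CuF₆]⁴−

[CuF₆]⁴−: Each fluoride is −1; balancing the −4 overall charge requires Cu(II). Cu sits in group 11, so the d-electron count is 11 − 2 = 9. The t₂g⁶e_g³ configuration has an unevenly filled e_g set; the Jahn–Teller theorem predicts a tetragonal distortion (typically axial elongation) to lift the degeneracy.
[Os(NCS)₆]³−: Each isothiocyanate is −1; balancing the −3 overall charge requires Os(III). Os sits in group 8, so the d-electron count is 8 − 3 = 5. A 5d ion has a large Δₒ and is invariably low-spin. The d⁵ configuration leaves the e_g set evenly filled (or empty) — no strong Jahn–Teller driving force.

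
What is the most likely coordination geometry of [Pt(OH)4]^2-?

Each hydroxide is −1; balancing the −2 overall charge requires Pt(II).
Pt sits in group 10, so the d-electron count is 10 − 2 = 8.
With 4 monodentate ligands the coordination number is 4.
A 5d d⁸ ion has a large crystal-field splitting; square planar leaves the high-energy d_{x²−y²} orbital empty and maximises CFSE.

square planar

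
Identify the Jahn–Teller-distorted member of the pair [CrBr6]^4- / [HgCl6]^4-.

[CrBr6]^4-: Summing ligand charges against the −4 overall charge gives an oxidation state of +2 for chromium. Chromium is a group-6 element; Cr(II) is therefore d⁴. Bromide is a weak-field ligand for a first-row metal, so the complex is high-spin. The t₂g³e_g¹ (high-spin) configuration has an unevenly filled e_g set; the Jahn–Teller theorem predicts a tetragonal distortion (typically axial elongation) to lift the degeneracy.
[HgCl6]^4-: Each chloride is −1; balancing the −4 overall charge requires Hg(II). Hg sits in group 12, so the d-electron count is 12 − 2 = 10. The d¹⁰ configuration leaves the e_g set evenly filled (or empty) — no strong Jahn–Teller driving force.

[CrBr6]^4-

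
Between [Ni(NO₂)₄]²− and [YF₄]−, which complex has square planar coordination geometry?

For [Ni(NO₂)₄]²−: Ligand charges: each nitro (N-bound nitrite) is −1. With an overall charge of −2 the nickel centre must be in the +2 oxidation state. Group 10 minus oxidation state 2 gives a d⁸ configuration. Nitro (N-bound nitrite) is a strong-field ligand (high in the spectrochemical series). A 3d d⁸ ion with strong-field ligands gains enough CFSE to favour square planar over tetrahedral. → square planar.
For [YF₄]−: Each fluoride is −1; balancing the −1 overall charge requires Y(III). Group 3 minus oxidation state 3 gives a d⁰ configuration. A d⁰ ion has no crystal-field stabilisation preference between square planar and tetrahedral, so four ligands adopt the sterically favoured tetrahedral geometry. → tetrahedral.

[Ni(NO₂)₄]²−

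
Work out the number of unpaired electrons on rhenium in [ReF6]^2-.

3

Summing ligand charges against the −2 overall charge gives an oxidation state of +4 for rhenium.
Rhenium is a group-7 element; Re(IV) is therefore d³.
In an octahedral field the d³ configuration is t₂g³e_g⁰ (only one arrangement possible), giving 3 unpaired electrons.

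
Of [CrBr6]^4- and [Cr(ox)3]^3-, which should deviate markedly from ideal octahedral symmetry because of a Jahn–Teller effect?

[CrBr6]^4-: Summing ligand charges against the −4 overall charge gives an oxidation state of +2 for chromium. Cr sits in group 6, so the d-electron count is 6 − 2 = 4. Bromide is a weak-field ligand for a first-row metal, so the complex is high-spin. The t₂g³e_g¹ (high-spin) configuration has an unevenly filled e_g set; the Jahn–Teller theorem predicts a tetragonal distortion (typically axial elongation) to lift the degeneracy.
[Cr(ox)3]^3-: Ligand charges: each oxalate is −2. With an overall charge of −3 the chromium centre must be in the +3 oxidation state. Cr sits in group 6, so the d-electron count is 6 − 3 = 3. The d³ configuration leaves the e_g set evenly filled (or empty) — no strong Jahn–Teller driving force.

[CrBr6]^4-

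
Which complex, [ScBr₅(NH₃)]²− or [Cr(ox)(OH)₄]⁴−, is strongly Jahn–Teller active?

[Cr(ox)(OH)₄]⁴−

[ScBr₅(NH₃)]²−: Summing ligand charges against the −2 overall charge gives an oxidation state of +3 for scandium. Group 3 minus oxidation state 3 gives a d⁰ configuration. The d⁰ configuration leaves the e_g set evenly filled (or empty) — no strong Jahn–Teller driving force.
[Cr(ox)(OH)₄]⁴−: Each oxalate is −2; each hydroxide is −1; balancing the −4 overall charge requires Cr(II). Chromium is a group-6 element; Cr(II) is therefore d⁴. Hydroxide and oxalate are weak-field ligands for a first-row metal, so the complex is high-spin. The t₂g³e_g¹ (high-spin) configuration has an unevenly filled e_g set; the Jahn–Teller theorem predicts a tetragonal distortion (typically axial elongation) to lift the degeneracy.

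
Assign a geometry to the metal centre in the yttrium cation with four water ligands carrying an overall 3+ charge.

tetrahedral

Water is neutral; balancing the +3 overall charge requires Y(III).
Y sits in group 3, so the d-electron count is 3 − 3 = 0.
With 4 monodentate ligands the coordination number is 4.
A d⁰ ion has no crystal-field stabilisation preference between square planar and tetrahedral, so four ligands adopt the sterically favoured tetrahedral geometry.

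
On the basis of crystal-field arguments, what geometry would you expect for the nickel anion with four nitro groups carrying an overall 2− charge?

square planar

Summing ligand charges against the −2 overall charge gives an oxidation state of +2 for nickel.
Nickel is a group-10 element; Ni(II) is therefore d⁸.
Coordination number: 4.
Nitro (N-bound nitrite) is a strong-field ligand (high in the spectrochemical series).
A 3d d⁸ ion with strong-field ligands gains enough CFSE to favour square planar over tetrahedral.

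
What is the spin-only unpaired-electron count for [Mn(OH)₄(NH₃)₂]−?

Each hydroxide is −1; ammonia is neutral; balancing the −1 overall charge requires Mn(III).
Group 7 minus oxidation state 3 gives a d⁴ configuration.
The spin state decides the count: Hydroxide is a weak-field ligand for a first-row metal, so the complex is high-spin.
An octahedral high-spin d⁴ ion is t₂g³e_g¹, giving 4 unpaired electrons.

4 unpaired electrons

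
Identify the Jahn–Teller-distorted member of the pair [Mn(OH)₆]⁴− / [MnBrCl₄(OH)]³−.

[MnBrCl₄(OH)]³−

[Mn(OH)₆]⁴−: Each hydroxide is −1; balancing the −4 overall charge requires Mn(II). Mn sits in group 7, so the d-electron count is 7 − 2 = 5. Hydroxide is a weak-field ligand for a first-row metal, so the complex is high-spin. The d⁵ configuration leaves the e_g set evenly filled (or empty) — no strong Jahn–Teller driving force.
[MnBrCl₄(OH)]³−: Ligand charges: each bromide is −1; each chloride is −1; each hydroxide is −1. With an overall charge of −3 the manganese centre must be in the +3 oxidation state. Mn sits in group 7, so the d-electron count is 7 − 3 = 4. Bromide, chloride, and hydroxide are weak-field ligands for a first-row metal, so the complex is high-spin. The t₂g³e_g¹ (high-spin) configuration has an unevenly filled e_g set; the Jahn–Teller theorem predicts a tetragonal distortion (typically axial elongation) to lift the degeneracy.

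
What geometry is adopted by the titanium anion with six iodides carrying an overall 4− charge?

Summing ligand charges against the −4 overall charge gives an oxidation state of +2 for titanium.
Titanium is a group-4 element; Ti(II) is therefore d².
Coordination number: 6.
Six donors around a single metal centre give an octahedral coordination sphere.

octahedral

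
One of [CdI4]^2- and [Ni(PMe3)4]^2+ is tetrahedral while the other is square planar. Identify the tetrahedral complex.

[CdI4]^2-

For [CdI4]^2-: Summing ligand charges against the −2 overall charge gives an oxidation state of +2 for cadmium. Cadmium is a group-12 element; Cd(II) is therefore d¹⁰. A d¹⁰ ion has no crystal-field stabilisation preference between square planar and tetrahedral, so four ligands adopt the sterically favoured tetrahedral geometry. → tetrahedral.
For [Ni(PMe3)4]^2+: Summing ligand charges against the +2 overall charge gives an oxidation state of +2 for nickel. Group 10 minus oxidation state 2 gives a d⁸ configuration. Trimethylphosphine is a strong-field ligand (high in the spectrochemical series). A 3d d⁸ ion with strong-field ligands gains enough CFSE to favour square planar over tetrahedral. → square planar.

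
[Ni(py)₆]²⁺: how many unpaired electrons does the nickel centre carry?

2

Ligand charges: pyridine is neutral. With an overall charge of +2 the nickel centre must be in the +2 oxidation state.
Ni sits in group 10, so the d-electron count is 10 − 2 = 8.
In an octahedral field the d⁸ configuration is t₂g⁶e_g² (only one arrangement possible), giving 2 unpaired electrons.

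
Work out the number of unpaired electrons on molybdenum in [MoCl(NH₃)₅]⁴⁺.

1 unpaired electron

Summing ligand charges against the +4 overall charge gives an oxidation state of +5 for molybdenum.
Group 6 minus oxidation state 5 gives a d¹ configuration.
In an octahedral field the d¹ configuration is t₂g¹e_g⁰ (only one arrangement possible), giving 1 unpaired electron.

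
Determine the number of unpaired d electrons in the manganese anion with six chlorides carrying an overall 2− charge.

3 unpaired electrons

Ligand charges: each chloride is −1. With an overall charge of −2 the manganese centre must be in the +4 oxidation state.
Mn sits in group 7, so the d-electron count is 7 − 4 = 3.
In an octahedral field the d³ configuration is t₂g³e_g⁰ (only one arrangement possible), giving 3 unpaired electrons.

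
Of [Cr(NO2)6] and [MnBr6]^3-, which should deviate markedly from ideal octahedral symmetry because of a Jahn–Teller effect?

[Cr(NO2)6]: Each nitro (N-bound nitrite) is −1; balancing the 0 overall charge requires Cr(VI). Cr sits in group 6, so the d-electron count is 6 − 6 = 0. The d⁰ configuration leaves the e_g set evenly filled (or empty) — no strong Jahn–Teller driving force.
[MnBr6]^3-: Summing ligand charges against the −3 overall charge gives an oxidation state of +3 for manganese. Manganese is a group-7 element; Mn(III) is therefore d⁴. Bromide is a weak-field ligand for a first-row metal, so the complex is high-spin. The t₂g³e_g¹ (high-spin) configuration has an unevenly filled e_g set; the Jahn–Teller theorem predicts a tetragonal distortion (typically axial elongation) to lift the degeneracy.

[MnBr6]^3-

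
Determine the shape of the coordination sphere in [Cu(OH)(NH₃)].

linear

Ligand charges: each hydroxide is −1; ammonia is neutral. With an overall charge of 0 the copper centre must be in the +1 oxidation state.
Cu sits in group 11, so the d-electron count is 11 − 1 = 10.
With 2 monodentate ligands the coordination number is 2.
A d¹⁰ ion with only two ligands adopts a linear arrangement (sp hybridisation; no CFSE preference).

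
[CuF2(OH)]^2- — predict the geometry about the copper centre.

trigonal planar

Ligand charges: each fluoride is −1; each hydroxide is −1. With an overall charge of −2 the copper centre must be in the +1 oxidation state.
Cu sits in group 11, so the d-electron count is 11 − 1 = 10.
Coordination number: 3.
Three ligands around a d¹⁰ centre minimise repulsion in a trigonal-planar arrangement.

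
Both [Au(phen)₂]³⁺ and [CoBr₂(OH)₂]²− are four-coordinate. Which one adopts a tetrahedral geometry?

[CoBr₂(OH)₂]²−

For [Au(phen)₂]³⁺: 1,10-phenanthroline is neutral; balancing the +3 overall charge requires Au(III). Gold is a group-11 element; Au(III) is therefore d⁸. A 5d d⁸ ion has a large crystal-field splitting; square planar leaves the high-energy d_{x²−y²} orbital empty and maximises CFSE. → square planar.
For [CoBr₂(OH)₂]²−: Each bromide is −1; each hydroxide is −1; balancing the −2 overall charge requires Co(II). Co sits in group 9, so the d-electron count is 9 − 2 = 7. For a high-spin 3d d⁷ ion with weak-field ligands the small Δₜ gives little square-planar CFSE advantage, so four ligands adopt the sterically favoured tetrahedral geometry. → tetrahedral.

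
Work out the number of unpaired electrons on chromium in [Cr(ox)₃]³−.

Summing ligand charges against the −3 overall charge gives an oxidation state of +3 for chromium.
Cr sits in group 6, so the d-electron count is 6 − 3 = 3.
Counting donor atoms: 3×oxalate (bidentate) → 6 donors. Coordination number = 6.
In an octahedral field the d³ configuration is t₂g³e_g⁰ (only one arrangement possible), giving 3 unpaired electrons.

3 unpaired electrons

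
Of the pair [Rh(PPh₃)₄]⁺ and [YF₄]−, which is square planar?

For [Rh(PPh₃)₄]⁺: Summing ligand charges against the +1 overall charge gives an oxidation state of +1 for rhodium. Rh sits in group 9, so the d-electron count is 9 − 1 = 8. A 4d d⁸ ion has a large crystal-field splitting; square planar leaves the high-energy d_{x²−y²} orbital empty and maximises CFSE. → square planar.
For [YF₄]−: Ligand charges: each fluoride is −1. With an overall charge of −1 the yttrium centre must be in the +3 oxidation state. Group 3 minus oxidation state 3 gives a d⁰ configuration. A d⁰ ion has no crystal-field stabilisation preference between square planar and tetrahedral, so four ligands adopt the sterically favoured tetrahedral geometry. → tetrahedral.

[Rh(PPh₃)₄]⁺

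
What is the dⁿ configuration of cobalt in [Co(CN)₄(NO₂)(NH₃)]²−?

d6

Summing ligand charges against the −2 overall charge gives an oxidation state of +3 for cobalt.
Cobalt is a group-9 element; Co(III) is therefore d⁶.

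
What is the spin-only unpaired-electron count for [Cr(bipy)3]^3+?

3 unpaired electrons

Summing ligand charges against the +3 overall charge gives an oxidation state of +3 for chromium.
Group 6 minus oxidation state 3 gives a d³ configuration.
Counting donor atoms: 3×2,2′-bipyridine (bidentate) → 6 donors. Coordination number = 6.
In an octahedral field the d³ configuration is t₂g³e_g⁰ (only one arrangement possible), giving 3 unpaired electrons.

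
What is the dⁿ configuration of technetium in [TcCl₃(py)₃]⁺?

Ligand charges: each chloride is −1; pyridine is neutral. With an overall charge of +1 the technetium centre must be in the +4 oxidation state.
Tc sits in group 7, so the d-electron count is 7 − 4 = 3.

d³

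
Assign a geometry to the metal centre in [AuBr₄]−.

square planar

Summing ligand charges against the −1 overall charge gives an oxidation state of +3 for gold.
Gold is a group-11 element; Au(III) is therefore d⁸.
With 4 monodentate ligands the coordination number is 4.
A 5d d⁸ ion has a large crystal-field splitting; square planar leaves the high-energy d_{x²−y²} orbital empty and maximises CFSE.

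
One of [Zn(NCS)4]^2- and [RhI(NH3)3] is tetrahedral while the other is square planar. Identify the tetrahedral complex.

For [Zn(NCS)4]^2-: Each isothiocyanate is −1; balancing the −2 overall charge requires Zn(II). Zinc is a group-12 element; Zn(II) is therefore d¹⁰. A d¹⁰ ion has no crystal-field stabilisation preference between square planar and tetrahedral, so four ligands adopt the sterically favoured tetrahedral geometry. → tetrahedral.
For [RhI(NH3)3]: Ligand charges: each iodide is −1; ammonia is neutral. With an overall charge of 0 the rhodium centre must be in the +1 oxidation state. Rh sits in group 9, so the d-electron count is 9 − 1 = 8. A 4d d⁸ ion has a large crystal-field splitting; square planar leaves the high-energy d_{x²−y²} orbital empty and maximises CFSE. → square planar.

[Zn(NCS)4]^2-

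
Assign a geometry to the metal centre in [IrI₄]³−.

square planar

Each iodide is −1; balancing the −3 overall charge requires Ir(I).
Ir sits in group 9, so the d-electron count is 9 − 1 = 8.
With 4 monodentate ligands the coordination number is 4.
A 5d d⁸ ion has a large crystal-field splitting; square planar leaves the high-energy d_{x²−y²} orbital empty and maximises CFSE.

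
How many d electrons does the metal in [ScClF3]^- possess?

Each chloride is −1; each fluoride is −1; balancing the −1 overall charge requires Sc(III).
Group 3 minus oxidation state 3 gives a d⁰ configuration.

d⁰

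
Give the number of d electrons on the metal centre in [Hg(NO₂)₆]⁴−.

Summing ligand charges against the −4 overall charge gives an oxidation state of +2 for mercury.
Hg sits in group 12, so the d-electron count is 12 − 2 = 10.

d¹⁰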